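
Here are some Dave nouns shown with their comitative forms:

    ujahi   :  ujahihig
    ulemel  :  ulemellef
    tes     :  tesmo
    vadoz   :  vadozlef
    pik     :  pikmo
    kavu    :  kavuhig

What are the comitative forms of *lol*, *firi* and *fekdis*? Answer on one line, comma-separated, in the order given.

The alternation tracks the final sound of the stem — -mo when the stem ends in a voiceless consonant (*tes*, *pik*); -lef when the stem ends in a voiced consonant (*ulemel*, *vadoz*); -hig when the stem ends in a vowel (*ujahi*, *kavu*).
The final sound of *lol* is /l/, which is a voiced consonant, so the suffix is -lef, giving *lollef*.
The final sound of *firi* is /i/, which is a vowel, so the suffix is -hig, giving *firihig*.
*fekdis* — final sound /s/ (a voiceless consonant) → -mo → *fekdismo*.

lollef, firihig, fekdismo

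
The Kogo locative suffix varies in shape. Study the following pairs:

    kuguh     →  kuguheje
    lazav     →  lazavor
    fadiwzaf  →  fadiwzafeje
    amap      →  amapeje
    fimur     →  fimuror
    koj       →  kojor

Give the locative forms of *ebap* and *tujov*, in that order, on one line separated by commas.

ebapeje, tujovor

Looking at the final consonant of each stem: -eje when the stem ends in a voiceless consonant (*kuguh*, *fadiwzaf*, *amap*); -or when the stem ends in a voiced consonant (*lazav*, *fimur*, *koj*).
Since the final consonant of *ebap* is /p/ (voiceless), it takes -eje, giving *ebapeje*.
Since the final consonant of *tujov* is /v/ (voiced), it takes -or, giving *tujovor*.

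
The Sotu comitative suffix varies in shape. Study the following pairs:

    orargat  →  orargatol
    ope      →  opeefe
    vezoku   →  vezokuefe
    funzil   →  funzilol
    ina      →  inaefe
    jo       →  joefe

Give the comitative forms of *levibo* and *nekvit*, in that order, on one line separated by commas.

leviboefe, nekvitol

The pattern is consonant vs. vowel: -ol when the stem ends in a consonant (*orargat*, *funzil*); -efe when the stem ends in a vowel (*ope*, *vezoku*, *ina*, *jo*).
The final sound of *levibo* is /o/, which is a vowel, so the suffix is -efe, giving *leviboefe*.
*nekvit* — final sound /t/ (a consonant) → -ol → *nekvitol*.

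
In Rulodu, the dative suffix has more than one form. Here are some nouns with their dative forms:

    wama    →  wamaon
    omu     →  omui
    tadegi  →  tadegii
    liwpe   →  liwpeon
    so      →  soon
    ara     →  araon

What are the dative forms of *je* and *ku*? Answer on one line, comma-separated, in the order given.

The alternation tracks the last vowel of the stem — -i when the last vowel of the stem is a high vowel (*omu*, *tadegi*); -on when the last vowel of the stem is a non-high vowel (*wama*, *liwpe*, *so*, *ara*).
*je*: last vowel = /e/, a non-high vowel → -on → *jeon*.
The last vowel of *ku* is /u/, which is a high vowel, so the suffix is -i, giving *kui*.

jeon, kui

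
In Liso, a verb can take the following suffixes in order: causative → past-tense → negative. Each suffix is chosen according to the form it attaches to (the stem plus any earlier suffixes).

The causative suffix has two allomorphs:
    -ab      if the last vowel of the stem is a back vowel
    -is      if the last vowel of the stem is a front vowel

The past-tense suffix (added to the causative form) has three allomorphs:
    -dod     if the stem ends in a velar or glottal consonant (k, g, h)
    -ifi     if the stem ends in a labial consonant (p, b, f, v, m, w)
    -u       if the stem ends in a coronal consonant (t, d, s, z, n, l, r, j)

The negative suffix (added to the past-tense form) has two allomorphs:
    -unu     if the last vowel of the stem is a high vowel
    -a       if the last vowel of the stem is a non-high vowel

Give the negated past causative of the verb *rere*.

rereisuunu

*rere*: last vowel = /e/, a front vowel → -is → *rereis*.
The causative form *rereis* — final consonant /s/ (coronal) → -u → *rereisu*.
The last vowel of the past-tense form *rereisu* is /u/, which is a high vowel, so the negative suffix is -unu, giving *rereisuunu*.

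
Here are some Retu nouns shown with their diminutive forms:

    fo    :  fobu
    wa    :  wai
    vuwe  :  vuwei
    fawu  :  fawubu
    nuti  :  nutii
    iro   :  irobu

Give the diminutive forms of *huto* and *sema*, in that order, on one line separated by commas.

hutobu, semai

Looking at the last vowel of each stem: -bu when the last vowel of the stem is a rounded vowel (*fo*, *fawu*, *iro*); -i when the last vowel of the stem is an unrounded vowel (*wa*, *vuwe*, *nuti*).
*huto* — last vowel /o/ (a rounded vowel) → -bu → *hutobu*.
Since the last vowel of *sema* is /a/ (an unrounded vowel), it takes -i, giving *semai*.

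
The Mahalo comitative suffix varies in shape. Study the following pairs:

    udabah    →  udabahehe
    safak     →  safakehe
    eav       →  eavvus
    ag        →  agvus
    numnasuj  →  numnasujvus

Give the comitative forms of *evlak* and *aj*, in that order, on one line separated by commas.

The pattern is voicing of the final consonant: -ehe when the stem ends in a voiceless consonant (*udabah*, *safak*); -vus when the stem ends in a voiced consonant (*eav*, *ag*, *numnasuj*).
Since the final consonant of *evlak* is /k/ (voiceless), it takes -ehe, giving *evlakehe*.
*aj* — final consonant /j/ (voiced) → -vus → *ajvus*.

evlakehe, ajvus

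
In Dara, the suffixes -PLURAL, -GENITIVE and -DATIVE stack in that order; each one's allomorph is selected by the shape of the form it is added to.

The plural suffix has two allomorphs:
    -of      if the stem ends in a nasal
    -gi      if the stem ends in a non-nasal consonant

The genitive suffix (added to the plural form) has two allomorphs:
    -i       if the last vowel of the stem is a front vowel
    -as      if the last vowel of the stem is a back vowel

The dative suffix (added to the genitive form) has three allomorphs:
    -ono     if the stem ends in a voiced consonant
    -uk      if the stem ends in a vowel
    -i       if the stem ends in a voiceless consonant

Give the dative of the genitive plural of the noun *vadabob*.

vadabobgiiuk

*vadabob* — final consonant /b/ (non-nasal) → -gi → *vadabobgi*.
The plural form *vadabobgi*: last vowel = /i/, a front vowel → -i → *vadabobgii*.
Since the final sound of the genitive form *vadabobgii* is /i/ (a vowel), it takes -uk, giving *vadabobgiiuk*.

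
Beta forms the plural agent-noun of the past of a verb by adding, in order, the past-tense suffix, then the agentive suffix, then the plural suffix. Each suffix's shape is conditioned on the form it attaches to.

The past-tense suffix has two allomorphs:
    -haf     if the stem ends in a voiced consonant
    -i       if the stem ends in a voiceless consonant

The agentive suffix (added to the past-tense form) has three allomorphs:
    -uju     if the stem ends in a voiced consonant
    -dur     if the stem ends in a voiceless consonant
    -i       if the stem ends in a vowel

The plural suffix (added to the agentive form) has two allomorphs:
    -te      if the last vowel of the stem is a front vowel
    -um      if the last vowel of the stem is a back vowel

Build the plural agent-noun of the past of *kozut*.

Since the final consonant of *kozut* is /t/ (voiceless), it takes -i, giving *kozuti*.
The past-tense form *kozuti*: final sound = /i/, a vowel → -i → *kozutii*.
Since the last vowel of the agentive form *kozutii* is /i/ (a front vowel), it takes -te, giving *kozutiite*.

kozutiite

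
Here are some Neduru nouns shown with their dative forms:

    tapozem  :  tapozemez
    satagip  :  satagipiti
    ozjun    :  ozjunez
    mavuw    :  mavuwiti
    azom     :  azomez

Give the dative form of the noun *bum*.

bumez

Looking at the final consonant of each stem: -ez when the stem ends in a nasal (*tapozem*, *ozjun*, *azom*); -iti when the stem ends in a non-nasal consonant (*satagip*, *mavuw*).
Since the final consonant of *bum* is /m/ (a nasal), it takes -ez, giving *bumez*.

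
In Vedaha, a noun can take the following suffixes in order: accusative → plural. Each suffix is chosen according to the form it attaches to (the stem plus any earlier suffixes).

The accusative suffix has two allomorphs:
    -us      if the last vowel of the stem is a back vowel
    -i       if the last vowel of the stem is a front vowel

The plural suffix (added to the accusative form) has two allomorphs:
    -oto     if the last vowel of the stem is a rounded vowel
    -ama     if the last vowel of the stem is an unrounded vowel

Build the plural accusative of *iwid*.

iwidiama

*iwid*: last vowel = /i/, a front vowel → -i → *iwidi*.
The last vowel of the accusative form *iwidi* is /i/, which is an unrounded vowel, so the plural suffix is -ama, giving *iwidiama*.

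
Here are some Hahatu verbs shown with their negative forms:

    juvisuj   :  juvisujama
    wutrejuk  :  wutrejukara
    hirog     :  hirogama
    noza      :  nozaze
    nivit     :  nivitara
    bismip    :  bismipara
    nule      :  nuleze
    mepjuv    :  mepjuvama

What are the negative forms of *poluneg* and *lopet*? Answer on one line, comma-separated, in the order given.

polunegama, lopetara

The suffix is conditioned by the final sound: -ara when the stem ends in a voiceless consonant (*wutrejuk*, *nivit*, *bismip*); -ama when the stem ends in a voiced consonant (*juvisuj*, *hirog*, *mepjuv*); -ze when the stem ends in a vowel (*noza*, *nule*).
*poluneg* — final sound /g/ (a voiced consonant) → -ama → *polunegama*.
*lopet* — final sound /t/ (a voiceless consonant) → -ara → *lopetara*.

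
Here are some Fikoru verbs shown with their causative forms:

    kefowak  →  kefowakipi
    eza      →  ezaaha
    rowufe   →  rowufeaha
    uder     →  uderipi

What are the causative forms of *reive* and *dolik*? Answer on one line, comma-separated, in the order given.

reiveaha, dolikipi

Looking at the final sound of each stem: -ipi when the stem ends in a consonant (*kefowak*, *uder*); -aha when the stem ends in a vowel (*eza*, *rowufe*).
The final sound of *reive* is /e/, which is a vowel, so the suffix is -aha, giving *reiveaha*.
The final sound of *dolik* is /k/, which is a consonant, so the suffix is -ipi, giving *dolikipi*.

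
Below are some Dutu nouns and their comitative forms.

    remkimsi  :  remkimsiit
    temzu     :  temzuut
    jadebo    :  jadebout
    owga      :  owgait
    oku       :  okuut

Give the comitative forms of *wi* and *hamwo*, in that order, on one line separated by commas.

wiit, hamwout

Looking at the last vowel of each stem: -ut when the last vowel of the stem is a rounded vowel (*temzu*, *jadebo*, *oku*); -it when the last vowel of the stem is an unrounded vowel (*remkimsi*, *owga*).
*wi*: last vowel = /i/, an unrounded vowel → -it → *wiit*.
*hamwo*: last vowel = /o/, a rounded vowel → -ut → *hamwout*.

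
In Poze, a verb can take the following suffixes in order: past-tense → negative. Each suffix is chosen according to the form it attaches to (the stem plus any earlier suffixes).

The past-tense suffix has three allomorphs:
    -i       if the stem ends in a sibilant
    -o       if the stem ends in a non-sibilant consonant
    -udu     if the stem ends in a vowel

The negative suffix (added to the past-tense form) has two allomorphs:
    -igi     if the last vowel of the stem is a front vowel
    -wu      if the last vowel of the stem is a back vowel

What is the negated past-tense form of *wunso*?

The final sound of *wunso* is /o/, which is a vowel, so the past-tense suffix is -udu, giving *wunsoudu*.
The past-tense form *wunsoudu* — last vowel /u/ (a back vowel) → -wu → *wunsouduwu*.

wunsouduwu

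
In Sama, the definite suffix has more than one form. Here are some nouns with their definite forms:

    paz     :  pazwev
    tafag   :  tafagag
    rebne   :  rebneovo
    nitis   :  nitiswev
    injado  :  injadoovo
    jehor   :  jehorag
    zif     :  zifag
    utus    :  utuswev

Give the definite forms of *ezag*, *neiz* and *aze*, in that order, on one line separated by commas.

ezagag, neizwev, azeovo

The suffix is conditioned by the final sound: -wev when the stem ends in a sibilant (*paz*, *nitis*, *utus*); -ag when the stem ends in a non-sibilant consonant (*tafag*, *jehor*, *zif*); -ovo when the stem ends in a vowel (*rebne*, *injado*).
The final sound of *ezag* is /g/, which is a non-sibilant consonant, so the suffix is -ag, giving *ezagag*.
The final sound of *neiz* is /z/, which is a sibilant, so the suffix is -wev, giving *neizwev*.
*aze*: final sound = /e/, a vowel → -ovo → *azeovo*.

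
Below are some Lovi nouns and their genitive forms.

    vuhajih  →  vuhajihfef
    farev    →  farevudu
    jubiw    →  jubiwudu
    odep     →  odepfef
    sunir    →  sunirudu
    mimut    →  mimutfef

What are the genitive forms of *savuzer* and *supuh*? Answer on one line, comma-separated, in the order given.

The alternation tracks the final consonant of the stem — -fef when the stem ends in a voiceless consonant (*vuhajih*, *odep*, *mimut*); -udu when the stem ends in a voiced consonant (*farev*, *jubiw*, *sunir*).
*savuzer* — final consonant /r/ (voiced) → -udu → *savuzerudu*.
The final consonant of *supuh* is /h/, which is voiceless, so the suffix is -fef, giving *supuhfef*.

savuzerudu, supuhfef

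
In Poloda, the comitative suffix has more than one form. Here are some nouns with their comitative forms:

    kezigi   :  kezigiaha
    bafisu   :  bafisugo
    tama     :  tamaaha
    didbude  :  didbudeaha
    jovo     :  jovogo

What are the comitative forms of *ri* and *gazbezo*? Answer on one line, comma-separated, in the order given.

The suffix is conditioned by the last vowel: -go when the last vowel of the stem is a rounded vowel (*bafisu*, *jovo*); -aha when the last vowel of the stem is an unrounded vowel (*kezigi*, *tama*, *didbude*).
The last vowel of *ri* is /i/, which is an unrounded vowel, so the suffix is -aha, giving *riaha*.
The last vowel of *gazbezo* is /o/, which is a rounded vowel, so the suffix is -go, giving *gazbezogo*.

riaha, gazbezogo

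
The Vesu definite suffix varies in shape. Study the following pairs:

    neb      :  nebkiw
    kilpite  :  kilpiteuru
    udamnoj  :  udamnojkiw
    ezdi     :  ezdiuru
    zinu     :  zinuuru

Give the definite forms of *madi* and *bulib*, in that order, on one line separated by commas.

The suffix is conditioned by the final sound: -kiw when the stem ends in a consonant (*neb*, *udamnoj*); -uru when the stem ends in a vowel (*kilpite*, *ezdi*, *zinu*).
The final sound of *madi* is /i/, which is a vowel, so the suffix is -uru, giving *madiuru*.
Since the final sound of *bulib* is /b/ (a consonant), it takes -kiw, giving *bulibkiw*.

madiuru, bulibkiw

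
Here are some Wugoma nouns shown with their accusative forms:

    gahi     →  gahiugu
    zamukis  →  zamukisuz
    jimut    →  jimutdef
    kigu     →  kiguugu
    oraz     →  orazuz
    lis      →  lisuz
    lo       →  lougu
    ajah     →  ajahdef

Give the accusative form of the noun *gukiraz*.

The suffix is conditioned by the final sound: -uz when the stem ends in a sibilant (*zamukis*, *oraz*, *lis*); -def when the stem ends in a non-sibilant consonant (*jimut*, *ajah*); -ugu when the stem ends in a vowel (*gahi*, *kigu*, *lo*).
*gukiraz* — final sound /z/ (a sibilant) → -uz → *gukirazuz*.

gukirazuz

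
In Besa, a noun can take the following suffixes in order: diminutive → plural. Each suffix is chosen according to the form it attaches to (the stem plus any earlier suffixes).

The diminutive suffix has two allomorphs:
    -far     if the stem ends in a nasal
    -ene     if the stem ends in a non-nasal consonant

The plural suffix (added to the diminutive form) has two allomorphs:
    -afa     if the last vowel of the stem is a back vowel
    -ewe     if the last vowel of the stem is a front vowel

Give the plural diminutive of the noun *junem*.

Since the final consonant of *junem* is /m/ (a nasal), it takes -far, giving *junemfar*.
The diminutive form *junemfar*: last vowel = /a/, a back vowel → -afa → *junemfarafa*.

junemfarafa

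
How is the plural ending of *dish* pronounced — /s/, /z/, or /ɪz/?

The stem *dish* ends in a sibilant (/s, z, ʃ, ʒ, tʃ, dʒ/).
The plural suffix surfaces as /ɪz/ after sibilants, /s/ after other voiceless consonants, and /z/ after other voiced sounds.
So the plural -s on *dish* is pronounced /ɪz/.

/ɪz/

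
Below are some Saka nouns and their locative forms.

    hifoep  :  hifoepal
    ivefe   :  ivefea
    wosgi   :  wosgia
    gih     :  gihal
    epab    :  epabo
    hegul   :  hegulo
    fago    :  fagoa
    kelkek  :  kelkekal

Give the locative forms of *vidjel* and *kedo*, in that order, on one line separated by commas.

vidjelo, kedoa

The alternation tracks the final sound of the stem — -al when the stem ends in a voiceless consonant (*hifoep*, *gih*, *kelkek*); -o when the stem ends in a voiced consonant (*epab*, *hegul*); -a when the stem ends in a vowel (*ivefe*, *wosgi*, *fago*).
*vidjel* — final sound /l/ (a voiced consonant) → -o → *vidjelo*.
*kedo* — final sound /o/ (a vowel) → -a → *kedoa*.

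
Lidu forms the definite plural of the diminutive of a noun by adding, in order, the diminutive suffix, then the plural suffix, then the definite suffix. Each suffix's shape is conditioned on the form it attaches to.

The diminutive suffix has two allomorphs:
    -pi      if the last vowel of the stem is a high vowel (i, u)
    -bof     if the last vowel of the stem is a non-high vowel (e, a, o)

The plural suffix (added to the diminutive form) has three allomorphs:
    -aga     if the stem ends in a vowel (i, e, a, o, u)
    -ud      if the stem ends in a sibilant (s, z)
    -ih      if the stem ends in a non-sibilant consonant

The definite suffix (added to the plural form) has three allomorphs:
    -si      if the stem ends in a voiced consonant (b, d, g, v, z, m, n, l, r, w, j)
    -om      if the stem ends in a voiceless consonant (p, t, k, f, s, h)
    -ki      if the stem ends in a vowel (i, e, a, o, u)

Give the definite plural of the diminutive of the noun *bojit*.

bojitpiagaki

*bojit*: last vowel = /i/, a high vowel → -pi → *bojitpi*.
The diminutive form *bojitpi*: final sound = /i/, a vowel → -aga → *bojitpiaga*.
The final sound of the plural form *bojitpiaga* is /a/, which is a vowel, so the definite suffix is -ki, giving *bojitpiagaki*.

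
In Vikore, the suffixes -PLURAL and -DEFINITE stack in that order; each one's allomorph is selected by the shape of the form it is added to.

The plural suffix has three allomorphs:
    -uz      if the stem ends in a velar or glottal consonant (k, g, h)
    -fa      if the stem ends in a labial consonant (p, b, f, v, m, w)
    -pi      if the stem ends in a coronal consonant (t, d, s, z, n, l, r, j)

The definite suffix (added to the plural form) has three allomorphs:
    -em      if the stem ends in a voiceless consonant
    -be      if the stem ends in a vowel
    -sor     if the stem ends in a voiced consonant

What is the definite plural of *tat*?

*tat*: final consonant = /t/, coronal → -pi → *tatpi*.
The final sound of the plural form *tatpi* is /i/, which is a vowel, so the definite suffix is -be, giving *tatpibe*.

tatpibe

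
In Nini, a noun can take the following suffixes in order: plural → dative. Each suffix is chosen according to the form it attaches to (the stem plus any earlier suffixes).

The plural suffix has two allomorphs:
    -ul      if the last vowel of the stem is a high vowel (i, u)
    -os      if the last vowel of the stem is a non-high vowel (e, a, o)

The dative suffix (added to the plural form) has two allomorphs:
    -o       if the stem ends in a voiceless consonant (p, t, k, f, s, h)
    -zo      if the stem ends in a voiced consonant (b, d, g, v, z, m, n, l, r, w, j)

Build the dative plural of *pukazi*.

The last vowel of *pukazi* is /i/, which is a high vowel, so the plural suffix is -ul, giving *pukaziul*.
Since the final consonant of the plural form *pukaziul* is /l/ (voiced), it takes -zo, giving *pukaziulzo*.

pukaziulzo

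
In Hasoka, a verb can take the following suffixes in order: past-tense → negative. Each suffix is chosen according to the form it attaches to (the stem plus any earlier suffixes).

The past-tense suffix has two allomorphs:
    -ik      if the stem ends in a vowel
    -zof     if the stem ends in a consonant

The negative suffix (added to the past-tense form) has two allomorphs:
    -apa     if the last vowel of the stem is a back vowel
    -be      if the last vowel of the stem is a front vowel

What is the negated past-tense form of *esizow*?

*esizow* — final sound /w/ (a consonant) → -zof → *esizowzof*.
The past-tense form *esizowzof* — last vowel /o/ (a back vowel) → -apa → *esizowzofapa*.

esizowzofapa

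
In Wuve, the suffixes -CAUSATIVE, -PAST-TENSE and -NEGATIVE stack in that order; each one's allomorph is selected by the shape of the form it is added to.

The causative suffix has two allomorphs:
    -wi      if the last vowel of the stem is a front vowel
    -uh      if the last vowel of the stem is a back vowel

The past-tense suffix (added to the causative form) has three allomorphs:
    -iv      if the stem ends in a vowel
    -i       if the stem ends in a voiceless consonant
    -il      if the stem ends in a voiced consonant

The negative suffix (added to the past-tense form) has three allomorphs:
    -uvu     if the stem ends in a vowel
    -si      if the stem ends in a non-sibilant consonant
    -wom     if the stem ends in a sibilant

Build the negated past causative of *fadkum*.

fadkumuhiuvu

Since the last vowel of *fadkum* is /u/ (a back vowel), it takes -uh, giving *fadkumuh*.
Since the final sound of the causative form *fadkumuh* is /h/ (a voiceless consonant), it takes -i, giving *fadkumuhi*.
Since the final sound of the past-tense form *fadkumuhi* is /i/ (a vowel), it takes -uvu, giving *fadkumuhiuvu*.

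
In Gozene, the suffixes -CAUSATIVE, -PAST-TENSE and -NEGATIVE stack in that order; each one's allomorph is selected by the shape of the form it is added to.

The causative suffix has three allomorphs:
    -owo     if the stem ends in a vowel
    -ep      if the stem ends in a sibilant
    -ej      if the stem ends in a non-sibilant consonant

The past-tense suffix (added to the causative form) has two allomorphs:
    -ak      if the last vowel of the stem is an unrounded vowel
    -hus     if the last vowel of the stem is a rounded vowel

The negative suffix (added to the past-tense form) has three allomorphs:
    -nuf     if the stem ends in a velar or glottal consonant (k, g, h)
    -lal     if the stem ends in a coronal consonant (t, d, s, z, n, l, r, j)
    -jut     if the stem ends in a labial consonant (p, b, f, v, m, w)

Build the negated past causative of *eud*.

eudejaknuf

The final sound of *eud* is /d/, which is a non-sibilant consonant, so the causative suffix is -ej, giving *eudej*.
The last vowel of the causative form *eudej* is /e/, which is an unrounded vowel, so the past-tense suffix is -ak, giving *eudejak*.
The past-tense form *eudejak* — final consonant /k/ (velar/glottal) → -nuf → *eudejaknuf*.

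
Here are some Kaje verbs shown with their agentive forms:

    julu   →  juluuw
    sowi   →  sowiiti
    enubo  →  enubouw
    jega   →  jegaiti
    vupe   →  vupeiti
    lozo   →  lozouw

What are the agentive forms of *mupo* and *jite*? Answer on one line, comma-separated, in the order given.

mupouw, jiteiti

Looking at the last vowel of each stem: -uw when the last vowel of the stem is a rounded vowel (*julu*, *enubo*, *lozo*); -iti when the last vowel of the stem is an unrounded vowel (*sowi*, *jega*, *vupe*).
The last vowel of *mupo* is /o/, which is a rounded vowel, so the suffix is -uw, giving *mupouw*.
Since the last vowel of *jite* is /e/ (an unrounded vowel), it takes -iti, giving *jiteiti*.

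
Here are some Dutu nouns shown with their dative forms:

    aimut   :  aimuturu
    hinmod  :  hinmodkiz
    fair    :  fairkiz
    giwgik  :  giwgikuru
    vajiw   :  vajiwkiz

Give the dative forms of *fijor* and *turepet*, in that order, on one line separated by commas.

fijorkiz, turepeturu

The pattern is voicing of the final consonant: -uru when the stem ends in a voiceless consonant (*aimut*, *giwgik*); -kiz when the stem ends in a voiced consonant (*hinmod*, *fair*, *vajiw*).
*fijor*: final consonant = /r/, voiced → -kiz → *fijorkiz*.
Since the final consonant of *turepet* is /t/ (voiceless), it takes -uru, giving *turepeturu*.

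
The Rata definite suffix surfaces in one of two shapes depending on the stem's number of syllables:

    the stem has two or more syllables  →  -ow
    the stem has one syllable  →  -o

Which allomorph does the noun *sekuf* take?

-ow

With 2 syllables, *sekuf* takes -ow.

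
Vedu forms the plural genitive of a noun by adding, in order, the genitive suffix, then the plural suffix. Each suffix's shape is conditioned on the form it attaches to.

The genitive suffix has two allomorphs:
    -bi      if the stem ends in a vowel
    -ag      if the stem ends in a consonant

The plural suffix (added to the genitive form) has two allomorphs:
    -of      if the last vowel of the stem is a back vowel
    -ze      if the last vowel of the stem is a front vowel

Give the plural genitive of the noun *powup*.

powupagof

*powup* — final sound /p/ (a consonant) → -ag → *powupag*.
Since the last vowel of the genitive form *powupag* is /a/ (a back vowel), it takes -of, giving *powupagof*.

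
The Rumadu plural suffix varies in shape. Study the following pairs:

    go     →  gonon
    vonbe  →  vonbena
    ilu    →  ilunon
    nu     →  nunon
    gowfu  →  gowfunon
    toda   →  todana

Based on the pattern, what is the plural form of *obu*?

The alternation tracks the last vowel of the stem — -non when the last vowel of the stem is a rounded vowel (*go*, *ilu*, *nu*, *gowfu*); -na when the last vowel of the stem is an unrounded vowel (*vonbe*, *toda*).
*obu* — last vowel /u/ (a rounded vowel) → -non → *obunon*.

obunon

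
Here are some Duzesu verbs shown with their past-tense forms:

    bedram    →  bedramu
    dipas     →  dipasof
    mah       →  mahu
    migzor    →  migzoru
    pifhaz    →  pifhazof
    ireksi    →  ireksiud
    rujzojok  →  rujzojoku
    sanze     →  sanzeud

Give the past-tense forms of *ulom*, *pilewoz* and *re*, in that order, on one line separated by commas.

The alternation tracks the final sound of the stem — -of when the stem ends in a sibilant (*dipas*, *pifhaz*); -u when the stem ends in a non-sibilant consonant (*bedram*, *mah*, *migzor*, *rujzojok*); -ud when the stem ends in a vowel (*ireksi*, *sanze*).
*ulom*: final sound = /m/, a non-sibilant consonant → -u → *ulomu*.
The final sound of *pilewoz* is /z/, which is a sibilant, so the suffix is -of, giving *pilewozof*.
Since the final sound of *re* is /e/ (a vowel), it takes -ud, giving *reud*.

ulomu, pilewozof, reud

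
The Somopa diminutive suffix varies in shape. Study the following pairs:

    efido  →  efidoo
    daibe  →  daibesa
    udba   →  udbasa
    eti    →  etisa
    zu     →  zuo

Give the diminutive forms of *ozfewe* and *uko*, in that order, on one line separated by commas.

The pattern is rounding harmony: -o when the last vowel of the stem is a rounded vowel (*efido*, *zu*); -sa when the last vowel of the stem is an unrounded vowel (*daibe*, *udba*, *eti*).
Since the last vowel of *ozfewe* is /e/ (an unrounded vowel), it takes -sa, giving *ozfewesa*.
Since the last vowel of *uko* is /o/ (a rounded vowel), it takes -o, giving *ukoo*.

ozfewesa, ukoo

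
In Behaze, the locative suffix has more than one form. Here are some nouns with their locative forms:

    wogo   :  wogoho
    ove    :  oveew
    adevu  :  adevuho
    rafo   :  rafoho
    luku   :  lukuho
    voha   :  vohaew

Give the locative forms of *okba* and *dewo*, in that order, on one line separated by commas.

okbaew, dewoho

The suffix is conditioned by the last vowel: -ho when the last vowel of the stem is a rounded vowel (*wogo*, *adevu*, *rafo*, *luku*); -ew when the last vowel of the stem is an unrounded vowel (*ove*, *voha*).
*okba*: last vowel = /a/, an unrounded vowel → -ew → *okbaew*.
Since the last vowel of *dewo* is /o/ (a rounded vowel), it takes -ho, giving *dewoho*.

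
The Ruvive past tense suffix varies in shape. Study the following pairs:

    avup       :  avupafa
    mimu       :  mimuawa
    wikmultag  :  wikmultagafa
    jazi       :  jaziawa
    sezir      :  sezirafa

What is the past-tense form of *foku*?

fokuawa

The suffix is conditioned by the final sound: -afa when the stem ends in a consonant (*avup*, *wikmultag*, *sezir*); -awa when the stem ends in a vowel (*mimu*, *jazi*).
Since the final sound of *foku* is /u/ (a vowel), it takes -awa, giving *fokuawa*.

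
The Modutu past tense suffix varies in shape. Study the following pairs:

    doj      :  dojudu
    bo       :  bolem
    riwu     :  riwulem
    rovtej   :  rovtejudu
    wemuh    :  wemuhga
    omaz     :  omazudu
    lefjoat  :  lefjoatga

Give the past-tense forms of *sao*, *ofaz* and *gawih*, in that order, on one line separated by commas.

Looking at the final sound of each stem: -ga when the stem ends in a voiceless consonant (*wemuh*, *lefjoat*); -udu when the stem ends in a voiced consonant (*doj*, *rovtej*, *omaz*); -lem when the stem ends in a vowel (*bo*, *riwu*).
Since the final sound of *sao* is /o/ (a vowel), it takes -lem, giving *saolem*.
*ofaz* — final sound /z/ (a voiced consonant) → -udu → *ofazudu*.
*gawih* — final sound /h/ (a voiceless consonant) → -ga → *gawihga*.

saolem, ofazudu, gawihga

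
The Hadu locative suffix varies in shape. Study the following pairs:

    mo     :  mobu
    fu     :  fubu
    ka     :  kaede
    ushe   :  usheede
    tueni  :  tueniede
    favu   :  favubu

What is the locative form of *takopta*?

takoptaede

Looking at the last vowel of each stem: -bu when the last vowel of the stem is a rounded vowel (*mo*, *fu*, *favu*); -ede when the last vowel of the stem is an unrounded vowel (*ka*, *ushe*, *tueni*).
Since the last vowel of *takopta* is /a/ (an unrounded vowel), it takes -ede, giving *takoptaede*.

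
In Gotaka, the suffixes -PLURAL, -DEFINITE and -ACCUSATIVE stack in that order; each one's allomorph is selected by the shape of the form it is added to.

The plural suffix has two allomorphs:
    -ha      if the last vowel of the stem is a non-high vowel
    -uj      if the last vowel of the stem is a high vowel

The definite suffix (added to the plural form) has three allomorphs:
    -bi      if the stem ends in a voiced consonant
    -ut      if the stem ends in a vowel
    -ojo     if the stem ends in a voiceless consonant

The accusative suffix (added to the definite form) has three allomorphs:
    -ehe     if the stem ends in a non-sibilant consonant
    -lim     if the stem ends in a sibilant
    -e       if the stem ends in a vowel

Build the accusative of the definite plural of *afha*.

afhahautehe

*afha*: last vowel = /a/, a non-high vowel → -ha → *afhaha*.
The plural form *afhaha*: final sound = /a/, a vowel → -ut → *afhahaut*.
The definite form *afhahaut* — final sound /t/ (a non-sibilant consonant) → -ehe → *afhahautehe*.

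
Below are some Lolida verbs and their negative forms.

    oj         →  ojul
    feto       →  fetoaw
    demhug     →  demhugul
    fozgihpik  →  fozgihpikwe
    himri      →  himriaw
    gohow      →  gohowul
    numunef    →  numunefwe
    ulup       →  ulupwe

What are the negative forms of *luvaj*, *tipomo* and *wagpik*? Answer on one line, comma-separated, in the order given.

luvajul, tipomoaw, wagpikwe

The alternation tracks the final sound of the stem — -we when the stem ends in a voiceless consonant (*fozgihpik*, *numunef*, *ulup*); -ul when the stem ends in a voiced consonant (*oj*, *demhug*, *gohow*); -aw when the stem ends in a vowel (*feto*, *himri*).
The final sound of *luvaj* is /j/, which is a voiced consonant, so the suffix is -ul, giving *luvajul*.
*tipomo*: final sound = /o/, a vowel → -aw → *tipomoaw*.
Since the final sound of *wagpik* is /k/ (a voiceless consonant), it takes -we, giving *wagpikwe*.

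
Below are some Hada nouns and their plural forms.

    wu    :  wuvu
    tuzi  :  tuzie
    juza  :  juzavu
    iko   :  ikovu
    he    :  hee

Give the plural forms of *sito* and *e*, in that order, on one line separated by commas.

The alternation tracks the last vowel of the stem — -e when the last vowel of the stem is a front vowel (*tuzi*, *he*); -vu when the last vowel of the stem is a back vowel (*wu*, *juza*, *iko*).
The last vowel of *sito* is /o/, which is a back vowel, so the suffix is -vu, giving *sitovu*.
Since the last vowel of *e* is /e/ (a front vowel), it takes -e, giving *ee*.

sitovu, ee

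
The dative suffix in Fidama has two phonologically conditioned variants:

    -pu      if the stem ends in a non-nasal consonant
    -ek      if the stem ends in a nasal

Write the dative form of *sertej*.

sertejpu

*sertej*: final consonant = /j/, non-nasal → -pu → *sertejpu*.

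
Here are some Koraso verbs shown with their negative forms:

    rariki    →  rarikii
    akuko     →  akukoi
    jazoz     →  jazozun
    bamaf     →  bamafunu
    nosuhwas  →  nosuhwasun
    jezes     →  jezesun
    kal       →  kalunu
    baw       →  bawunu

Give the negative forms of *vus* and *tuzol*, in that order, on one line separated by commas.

vusun, tuzolunu

Looking at the final sound of each stem: -un when the stem ends in a sibilant (*jazoz*, *nosuhwas*, *jezes*); -unu when the stem ends in a non-sibilant consonant (*bamaf*, *kal*, *baw*); -i when the stem ends in a vowel (*rariki*, *akuko*).
Since the final sound of *vus* is /s/ (a sibilant), it takes -un, giving *vusun*.
The final sound of *tuzol* is /l/, which is a non-sibilant consonant, so the suffix is -unu, giving *tuzolunu*.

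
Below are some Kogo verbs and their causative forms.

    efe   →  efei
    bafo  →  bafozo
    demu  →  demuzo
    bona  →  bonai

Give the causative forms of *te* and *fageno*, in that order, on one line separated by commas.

The pattern is rounding harmony: -zo when the last vowel of the stem is a rounded vowel (*bafo*, *demu*); -i when the last vowel of the stem is an unrounded vowel (*efe*, *bona*).
*te*: last vowel = /e/, an unrounded vowel → -i → *tei*.
*fageno*: last vowel = /o/, a rounded vowel → -zo → *fagenozo*.

tei, fagenozo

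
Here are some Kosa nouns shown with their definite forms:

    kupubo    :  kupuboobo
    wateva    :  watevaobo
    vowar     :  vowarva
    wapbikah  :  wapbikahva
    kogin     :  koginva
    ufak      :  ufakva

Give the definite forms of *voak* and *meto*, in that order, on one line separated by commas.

voakva, metoobo

The alternation tracks the final sound of the stem — -va when the stem ends in a consonant (*vowar*, *wapbikah*, *kogin*, *ufak*); -obo when the stem ends in a vowel (*kupubo*, *wateva*).
Since the final sound of *voak* is /k/ (a consonant), it takes -va, giving *voakva*.
*meto* — final sound /o/ (a vowel) → -obo → *metoobo*.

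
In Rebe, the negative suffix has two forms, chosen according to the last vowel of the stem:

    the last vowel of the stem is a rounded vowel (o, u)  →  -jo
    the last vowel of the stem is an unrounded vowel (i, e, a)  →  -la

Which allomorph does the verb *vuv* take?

-jo

The last vowel of *vuv* is /u/, which is a rounded vowel, so the suffix is -jo.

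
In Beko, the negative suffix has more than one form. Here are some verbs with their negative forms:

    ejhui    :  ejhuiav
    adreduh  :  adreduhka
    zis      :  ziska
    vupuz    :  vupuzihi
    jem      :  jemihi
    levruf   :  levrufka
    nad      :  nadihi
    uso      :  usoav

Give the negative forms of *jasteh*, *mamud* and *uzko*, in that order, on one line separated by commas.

jastehka, mamudihi, uzkoav

The suffix is conditioned by the final sound: -ka when the stem ends in a voiceless consonant (*adreduh*, *zis*, *levruf*); -ihi when the stem ends in a voiced consonant (*vupuz*, *jem*, *nad*); -av when the stem ends in a vowel (*ejhui*, *uso*).
*jasteh* — final sound /h/ (a voiceless consonant) → -ka → *jastehka*.
*mamud* — final sound /d/ (a voiced consonant) → -ihi → *mamudihi*.
*uzko*: final sound = /o/, a vowel → -av → *uzkoav*.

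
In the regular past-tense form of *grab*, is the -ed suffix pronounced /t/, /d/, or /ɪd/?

/d/

The stem *grab* ends in a voiced sound other than /d/.
The -ed suffix is realized as /ɪd/ after /t, d/; as /t/ after other voiceless consonants; and as /d/ after other voiced sounds.
So -ed on *grab* is pronounced /d/.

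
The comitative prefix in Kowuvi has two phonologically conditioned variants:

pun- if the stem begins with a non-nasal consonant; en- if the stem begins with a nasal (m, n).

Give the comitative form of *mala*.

The first consonant of *mala* is /m/, which is a nasal, so the prefix is en-, giving *enmala*.

enmala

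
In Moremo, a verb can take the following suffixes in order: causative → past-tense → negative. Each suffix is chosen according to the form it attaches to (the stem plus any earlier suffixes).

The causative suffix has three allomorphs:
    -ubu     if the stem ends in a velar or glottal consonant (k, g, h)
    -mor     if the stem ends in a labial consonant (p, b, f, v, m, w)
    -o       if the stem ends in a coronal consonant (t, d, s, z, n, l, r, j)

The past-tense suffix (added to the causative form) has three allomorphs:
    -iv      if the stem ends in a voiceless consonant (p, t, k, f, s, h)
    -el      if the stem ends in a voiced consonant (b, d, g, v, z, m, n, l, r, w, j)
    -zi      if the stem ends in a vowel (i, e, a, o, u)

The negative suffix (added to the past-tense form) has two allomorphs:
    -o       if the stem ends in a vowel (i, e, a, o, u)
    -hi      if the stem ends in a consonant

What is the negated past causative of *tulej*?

tulejozio

Since the final consonant of *tulej* is /j/ (coronal), it takes -o, giving *tulejo*.
The causative form *tulejo*: final sound = /o/, a vowel → -zi → *tulejozi*.
The past-tense form *tulejozi*: final sound = /i/, a vowel → -o → *tulejozio*.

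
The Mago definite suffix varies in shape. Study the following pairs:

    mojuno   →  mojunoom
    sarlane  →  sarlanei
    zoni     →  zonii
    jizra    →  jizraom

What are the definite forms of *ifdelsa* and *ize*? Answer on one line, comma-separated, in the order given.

Looking at the last vowel of each stem: -i when the last vowel of the stem is a front vowel (*sarlane*, *zoni*); -om when the last vowel of the stem is a back vowel (*mojuno*, *jizra*).
The last vowel of *ifdelsa* is /a/, which is a back vowel, so the suffix is -om, giving *ifdelsaom*.
The last vowel of *ize* is /e/, which is a front vowel, so the suffix is -i, giving *izei*.

ifdelsaom, izei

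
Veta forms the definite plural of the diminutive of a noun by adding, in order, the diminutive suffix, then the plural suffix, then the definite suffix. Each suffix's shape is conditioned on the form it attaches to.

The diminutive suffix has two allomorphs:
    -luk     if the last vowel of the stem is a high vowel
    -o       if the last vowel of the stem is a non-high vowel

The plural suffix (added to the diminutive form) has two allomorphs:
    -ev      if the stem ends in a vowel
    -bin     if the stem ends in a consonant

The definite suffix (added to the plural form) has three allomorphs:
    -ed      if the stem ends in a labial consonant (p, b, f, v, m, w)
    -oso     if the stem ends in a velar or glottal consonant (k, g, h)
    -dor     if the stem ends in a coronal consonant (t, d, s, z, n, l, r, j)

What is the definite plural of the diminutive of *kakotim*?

kakotimlukbindor

*kakotim*: last vowel = /i/, a high vowel → -luk → *kakotimluk*.
The diminutive form *kakotimluk* — final sound /k/ (a consonant) → -bin → *kakotimlukbin*.
The plural form *kakotimlukbin*: final consonant = /n/, coronal → -dor → *kakotimlukbindor*.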